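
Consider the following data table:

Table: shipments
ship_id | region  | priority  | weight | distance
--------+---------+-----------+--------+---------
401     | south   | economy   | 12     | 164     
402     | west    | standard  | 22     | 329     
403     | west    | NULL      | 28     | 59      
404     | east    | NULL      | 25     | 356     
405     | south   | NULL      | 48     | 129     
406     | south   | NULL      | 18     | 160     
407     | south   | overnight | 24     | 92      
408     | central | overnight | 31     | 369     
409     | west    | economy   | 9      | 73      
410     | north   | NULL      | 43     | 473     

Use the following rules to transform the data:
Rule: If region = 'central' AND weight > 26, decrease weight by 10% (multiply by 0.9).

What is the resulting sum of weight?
256.9

Step 1: Find records where region = 'central' AND weight > 26
Step 2: 1 records match, summing to 31
Step 3: After multiplier: 31 × 0.9 = 27.9
Step 4: Unaffected records sum: 229
Step 5: Final sum = 27.9 + 229 = 256.9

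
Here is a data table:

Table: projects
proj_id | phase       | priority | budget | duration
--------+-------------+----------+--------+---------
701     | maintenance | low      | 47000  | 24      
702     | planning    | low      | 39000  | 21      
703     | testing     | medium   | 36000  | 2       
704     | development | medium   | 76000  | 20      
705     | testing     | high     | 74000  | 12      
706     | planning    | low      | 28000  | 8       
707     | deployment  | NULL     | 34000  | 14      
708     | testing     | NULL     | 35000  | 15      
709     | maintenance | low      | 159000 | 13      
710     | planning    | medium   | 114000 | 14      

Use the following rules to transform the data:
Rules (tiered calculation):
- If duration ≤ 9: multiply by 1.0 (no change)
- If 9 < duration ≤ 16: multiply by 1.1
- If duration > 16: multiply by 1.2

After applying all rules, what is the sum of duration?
162.8

Step 1: Tier 1 (duration ≤ 9): 2 records, sum = 10 × 1.0 = 10.0
Step 2: Tier 2 (9 < duration ≤ 16): 5 records, sum = 68 × 1.1 = 74.8
Step 3: Tier 3 (duration > 16): 3 records, sum = 65 × 1.2 = 78.0
Step 4: Final sum = 10.0 + 74.8 + 78.0 = 162.8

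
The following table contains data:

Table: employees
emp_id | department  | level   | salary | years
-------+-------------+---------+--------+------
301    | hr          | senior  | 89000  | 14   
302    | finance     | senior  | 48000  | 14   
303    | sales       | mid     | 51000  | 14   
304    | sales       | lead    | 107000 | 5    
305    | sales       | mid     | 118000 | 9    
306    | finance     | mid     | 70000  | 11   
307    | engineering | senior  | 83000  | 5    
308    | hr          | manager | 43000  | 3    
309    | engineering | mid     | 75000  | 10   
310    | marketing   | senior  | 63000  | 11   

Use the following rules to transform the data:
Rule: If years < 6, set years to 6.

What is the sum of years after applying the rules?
101

Step 1: 3 records have years < 6
Step 2: These records originally summed to 13
Step 3: After setting to minimum: 3 × 6 = 18
Step 4: Unaffected records sum: 83
Step 5: Final sum = 18 + 83 = 101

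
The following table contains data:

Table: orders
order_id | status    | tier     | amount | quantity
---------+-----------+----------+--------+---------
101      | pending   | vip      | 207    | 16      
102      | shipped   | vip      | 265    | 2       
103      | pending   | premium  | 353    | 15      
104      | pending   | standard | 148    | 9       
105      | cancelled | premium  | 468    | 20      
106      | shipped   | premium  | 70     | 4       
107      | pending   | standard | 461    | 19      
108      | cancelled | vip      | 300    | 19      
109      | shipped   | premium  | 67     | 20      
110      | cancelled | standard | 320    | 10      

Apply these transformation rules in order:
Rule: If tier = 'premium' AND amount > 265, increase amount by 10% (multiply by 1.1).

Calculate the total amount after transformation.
2741.1

Step 1: Find records where tier = 'premium' AND amount > 265
Step 2: 2 records match, summing to 821
Step 3: After multiplier: 821 × 1.1 = 903.1
Step 4: Unaffected records sum: 1838
Step 5: Final sum = 903.1 + 1838 = 2741.1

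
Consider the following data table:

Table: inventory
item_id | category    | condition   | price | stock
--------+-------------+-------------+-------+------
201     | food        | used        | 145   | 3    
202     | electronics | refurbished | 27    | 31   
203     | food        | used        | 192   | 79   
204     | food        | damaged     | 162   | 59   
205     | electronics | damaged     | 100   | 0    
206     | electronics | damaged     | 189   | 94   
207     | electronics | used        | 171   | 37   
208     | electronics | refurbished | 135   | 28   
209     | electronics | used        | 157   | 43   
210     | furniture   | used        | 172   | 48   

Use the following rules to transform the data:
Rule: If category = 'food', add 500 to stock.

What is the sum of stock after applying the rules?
1922

Step 1: Count records where category = 'food': 3
Step 2: Total bonus added: 3 × 500 = 1500
Step 3: Original sum of stock: 422
Step 4: Final sum = 422 + 1500 = 1922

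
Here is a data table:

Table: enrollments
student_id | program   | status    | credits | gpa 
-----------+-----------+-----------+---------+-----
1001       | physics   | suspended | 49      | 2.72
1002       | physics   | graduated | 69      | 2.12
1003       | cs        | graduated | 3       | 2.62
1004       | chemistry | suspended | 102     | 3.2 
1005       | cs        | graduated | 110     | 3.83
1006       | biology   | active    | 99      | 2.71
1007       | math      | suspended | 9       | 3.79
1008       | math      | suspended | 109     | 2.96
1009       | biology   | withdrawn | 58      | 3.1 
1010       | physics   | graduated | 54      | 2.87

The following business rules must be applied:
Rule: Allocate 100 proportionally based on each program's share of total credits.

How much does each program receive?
biology: 23.72, chemistry: 15.41, cs: 17.07, math: 17.82, physics: 25.98

Step 1: Calculate total credits = 662
Step 2: Calculate each program's proportion:
  biology: 157/662 = 23.72% → 23.72
  chemistry: 102/662 = 15.41% → 15.41
  cs: 113/662 = 17.07% → 17.07
  math: 118/662 = 17.82% → 17.82
  physics: 172/662 = 25.98% → 25.98
Step 3: Verify: sum of allocations ≈ 100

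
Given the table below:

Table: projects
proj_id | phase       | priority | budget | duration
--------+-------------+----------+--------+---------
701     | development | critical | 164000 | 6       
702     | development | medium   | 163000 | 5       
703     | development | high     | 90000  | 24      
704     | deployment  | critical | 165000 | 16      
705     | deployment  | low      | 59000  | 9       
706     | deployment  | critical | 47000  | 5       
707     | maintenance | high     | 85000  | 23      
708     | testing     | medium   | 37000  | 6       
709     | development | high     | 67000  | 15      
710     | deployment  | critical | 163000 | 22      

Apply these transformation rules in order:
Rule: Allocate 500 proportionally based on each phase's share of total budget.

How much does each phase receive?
deployment: 208.65, development: 232.69, maintenance: 40.87, testing: 17.79

Step 1: Calculate total budget = 1040000
Step 2: Calculate each phase's proportion:
  deployment: 434000/1040000 = 41.73% → 208.65
  development: 484000/1040000 = 46.54% → 232.69
  maintenance: 85000/1040000 = 8.17% → 40.87
  testing: 37000/1040000 = 3.56% → 17.79
Step 3: Verify: sum of allocations ≈ 500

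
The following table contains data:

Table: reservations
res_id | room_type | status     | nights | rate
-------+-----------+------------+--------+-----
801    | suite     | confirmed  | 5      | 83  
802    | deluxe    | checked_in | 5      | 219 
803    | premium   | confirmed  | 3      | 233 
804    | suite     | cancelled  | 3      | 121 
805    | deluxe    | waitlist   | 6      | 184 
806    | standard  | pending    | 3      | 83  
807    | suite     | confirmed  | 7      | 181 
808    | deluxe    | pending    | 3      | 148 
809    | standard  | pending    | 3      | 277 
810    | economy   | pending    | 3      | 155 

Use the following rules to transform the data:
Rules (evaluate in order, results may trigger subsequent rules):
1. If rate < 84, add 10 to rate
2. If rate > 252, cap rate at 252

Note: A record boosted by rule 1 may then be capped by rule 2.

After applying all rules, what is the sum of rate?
1679

Step 1: Apply rule 1 to records with rate < 84
  - 2 records get bonus of 10
  - Of these, 0 records then exceed 252 and get capped
Step 2: Apply rule 2 to records with rate > 252
  - 1 records (original) are capped
Step 3: Calculate final sum = 1679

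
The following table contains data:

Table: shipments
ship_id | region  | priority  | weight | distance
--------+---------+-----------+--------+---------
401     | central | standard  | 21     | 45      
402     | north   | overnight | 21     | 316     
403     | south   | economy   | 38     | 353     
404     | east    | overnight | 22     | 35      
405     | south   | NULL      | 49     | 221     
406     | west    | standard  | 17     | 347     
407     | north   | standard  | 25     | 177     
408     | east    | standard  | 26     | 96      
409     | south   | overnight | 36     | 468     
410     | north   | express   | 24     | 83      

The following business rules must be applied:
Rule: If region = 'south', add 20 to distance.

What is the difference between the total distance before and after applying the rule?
60

Step 1: Original sum of distance = 2141
Step 2: 3 records have region = 'south'
Step 3: Each affected record changes by 20
Step 4: Total change = 3 × 20 = 60
Step 5: New sum = 2141 + 60 = 2201
Step 6: Difference = |2201 - 2141| = 60
        (Sum increased by 60)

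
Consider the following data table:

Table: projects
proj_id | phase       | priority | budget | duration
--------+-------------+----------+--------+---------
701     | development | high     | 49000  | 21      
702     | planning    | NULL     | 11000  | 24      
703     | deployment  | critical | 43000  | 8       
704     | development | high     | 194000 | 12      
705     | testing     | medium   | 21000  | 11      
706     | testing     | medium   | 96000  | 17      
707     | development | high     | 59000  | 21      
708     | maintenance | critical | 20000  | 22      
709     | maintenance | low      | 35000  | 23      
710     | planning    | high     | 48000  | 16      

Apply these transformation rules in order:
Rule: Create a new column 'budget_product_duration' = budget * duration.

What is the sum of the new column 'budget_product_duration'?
9080000

Step 1: For each record, compute budget * duration
Example calculations:
  49000 * 21 = 1029000
  11000 * 24 = 264000
  43000 * 8 = 344000
  ...
Step 2: Sum all derived values
Step 3: Total = 9080000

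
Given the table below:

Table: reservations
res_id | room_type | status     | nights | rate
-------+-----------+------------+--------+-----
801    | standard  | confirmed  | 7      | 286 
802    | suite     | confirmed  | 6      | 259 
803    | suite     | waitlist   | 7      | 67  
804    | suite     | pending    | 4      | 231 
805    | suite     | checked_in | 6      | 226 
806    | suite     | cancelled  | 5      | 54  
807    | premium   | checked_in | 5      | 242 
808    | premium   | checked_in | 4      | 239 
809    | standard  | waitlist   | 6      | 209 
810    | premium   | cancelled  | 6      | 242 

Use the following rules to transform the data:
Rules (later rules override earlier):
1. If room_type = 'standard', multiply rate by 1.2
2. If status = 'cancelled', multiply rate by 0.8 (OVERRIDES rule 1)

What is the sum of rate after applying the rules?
2094.8

Step 1: Rule 2 takes priority for records with status = 'cancelled'
  - 2 records: 296 × 0.8 = 236.8
Step 2: Rule 1 applies to remaining records with room_type = 'standard'
  - 2 records: 495 × 1.2 = 594.0
Step 3: Other records unchanged: 1264
Step 4: Final sum = 236.8 + 594.0 + 1264 = 2094.8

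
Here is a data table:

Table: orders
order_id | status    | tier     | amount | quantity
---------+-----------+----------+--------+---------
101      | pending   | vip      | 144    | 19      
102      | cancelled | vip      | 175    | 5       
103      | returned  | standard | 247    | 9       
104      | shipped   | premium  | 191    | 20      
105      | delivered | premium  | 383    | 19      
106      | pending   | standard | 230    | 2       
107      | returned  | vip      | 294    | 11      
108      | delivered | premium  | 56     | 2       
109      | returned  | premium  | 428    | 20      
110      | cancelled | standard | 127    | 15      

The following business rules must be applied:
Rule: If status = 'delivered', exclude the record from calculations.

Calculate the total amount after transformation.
1836

Step 1: Identify records where status = 'delivered'
Step 2: The excluded records sum to 439
Step 3: Original total amount = 2275
Step 4: Remaining total = 2275 - 439 = 1836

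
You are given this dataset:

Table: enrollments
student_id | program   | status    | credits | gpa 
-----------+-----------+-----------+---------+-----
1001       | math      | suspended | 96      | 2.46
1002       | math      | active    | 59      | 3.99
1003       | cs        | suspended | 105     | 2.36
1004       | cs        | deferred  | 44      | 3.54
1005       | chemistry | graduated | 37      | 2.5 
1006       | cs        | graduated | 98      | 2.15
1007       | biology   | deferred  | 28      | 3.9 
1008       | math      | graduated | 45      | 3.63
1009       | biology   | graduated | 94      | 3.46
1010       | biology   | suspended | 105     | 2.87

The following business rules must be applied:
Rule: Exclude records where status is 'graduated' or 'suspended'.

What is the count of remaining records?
3

Step 1: Count records to exclude
  - 4 (graduated) + 3 (suspended) = 7 records
Step 2: Total records: 10
Step 3: Remaining = 10 - 7 = 3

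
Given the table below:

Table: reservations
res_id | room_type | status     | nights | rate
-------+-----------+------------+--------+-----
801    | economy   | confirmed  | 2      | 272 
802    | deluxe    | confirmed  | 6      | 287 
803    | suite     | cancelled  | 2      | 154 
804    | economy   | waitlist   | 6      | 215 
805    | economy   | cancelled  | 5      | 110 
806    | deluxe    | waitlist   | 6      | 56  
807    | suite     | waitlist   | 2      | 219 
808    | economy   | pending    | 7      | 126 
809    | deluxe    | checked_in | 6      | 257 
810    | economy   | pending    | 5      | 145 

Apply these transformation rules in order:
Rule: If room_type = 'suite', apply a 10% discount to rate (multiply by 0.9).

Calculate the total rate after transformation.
1803.7

Step 1: Records with room_type = 'suite' have total rate = 373
Step 2: Apply multiplier: 373 × 0.9 = 335.7
Step 3: Other records total: 1468
Step 4: Final sum = 335.7 + 1468 = 1803.7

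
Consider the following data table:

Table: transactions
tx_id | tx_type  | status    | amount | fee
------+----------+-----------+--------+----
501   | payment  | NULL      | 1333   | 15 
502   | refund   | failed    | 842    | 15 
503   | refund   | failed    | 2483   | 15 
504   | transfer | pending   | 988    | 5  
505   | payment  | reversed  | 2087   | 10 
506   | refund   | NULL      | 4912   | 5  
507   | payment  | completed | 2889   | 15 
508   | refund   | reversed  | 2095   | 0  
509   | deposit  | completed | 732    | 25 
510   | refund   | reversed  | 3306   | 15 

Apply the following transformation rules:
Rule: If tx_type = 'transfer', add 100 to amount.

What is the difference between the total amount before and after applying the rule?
100

Step 1: Original sum of amount = 21667
Step 2: 1 records have tx_type = 'transfer'
Step 3: Each affected record changes by 100
Step 4: Total change = 1 × 100 = 100
Step 5: New sum = 21667 + 100 = 21767
Step 6: Difference = |21767 - 21667| = 100
        (Sum increased by 100)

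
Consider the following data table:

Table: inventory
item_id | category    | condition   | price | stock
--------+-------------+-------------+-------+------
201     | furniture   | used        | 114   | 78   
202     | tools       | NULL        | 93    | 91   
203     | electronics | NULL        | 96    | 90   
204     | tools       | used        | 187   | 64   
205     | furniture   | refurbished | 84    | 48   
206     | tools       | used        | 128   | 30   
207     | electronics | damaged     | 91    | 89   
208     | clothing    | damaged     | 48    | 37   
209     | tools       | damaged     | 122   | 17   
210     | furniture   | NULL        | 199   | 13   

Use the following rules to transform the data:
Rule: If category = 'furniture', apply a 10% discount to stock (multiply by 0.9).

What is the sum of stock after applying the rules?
543.1

Step 1: Records with category = 'furniture' have total stock = 139
Step 2: Apply multiplier: 139 × 0.9 = 125.1
Step 3: Other records total: 418
Step 4: Final sum = 125.1 + 418 = 543.1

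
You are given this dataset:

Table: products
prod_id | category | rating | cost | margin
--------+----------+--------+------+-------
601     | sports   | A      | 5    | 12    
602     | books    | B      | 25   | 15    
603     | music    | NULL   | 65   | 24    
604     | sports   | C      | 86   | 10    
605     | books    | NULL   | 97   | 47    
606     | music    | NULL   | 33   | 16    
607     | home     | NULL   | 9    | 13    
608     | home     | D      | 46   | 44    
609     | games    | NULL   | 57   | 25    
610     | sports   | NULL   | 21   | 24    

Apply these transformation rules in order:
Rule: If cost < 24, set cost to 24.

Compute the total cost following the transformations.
481

Step 1: 3 records have cost < 24
Step 2: These records originally summed to 35
Step 3: After setting to minimum: 3 × 24 = 72
Step 4: Unaffected records sum: 409
Step 5: Final sum = 72 + 409 = 481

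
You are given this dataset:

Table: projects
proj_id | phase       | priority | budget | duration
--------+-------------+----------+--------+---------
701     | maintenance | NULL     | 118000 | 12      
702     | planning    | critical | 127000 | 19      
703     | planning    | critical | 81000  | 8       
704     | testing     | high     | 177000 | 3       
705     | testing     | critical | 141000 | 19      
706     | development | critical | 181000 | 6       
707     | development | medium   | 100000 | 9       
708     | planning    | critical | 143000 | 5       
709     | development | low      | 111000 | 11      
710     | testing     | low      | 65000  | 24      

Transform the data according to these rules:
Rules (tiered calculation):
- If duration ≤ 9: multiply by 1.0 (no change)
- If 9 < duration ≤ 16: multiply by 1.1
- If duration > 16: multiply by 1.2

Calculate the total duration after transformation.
130.7

Step 1: Tier 1 (duration ≤ 9): 5 records, sum = 31 × 1.0 = 31.0
Step 2: Tier 2 (9 < duration ≤ 16): 2 records, sum = 23 × 1.1 = 25.3
Step 3: Tier 3 (duration > 16): 3 records, sum = 62 × 1.2 = 74.4
Step 4: Final sum = 31.0 + 25.3 + 74.4 = 130.7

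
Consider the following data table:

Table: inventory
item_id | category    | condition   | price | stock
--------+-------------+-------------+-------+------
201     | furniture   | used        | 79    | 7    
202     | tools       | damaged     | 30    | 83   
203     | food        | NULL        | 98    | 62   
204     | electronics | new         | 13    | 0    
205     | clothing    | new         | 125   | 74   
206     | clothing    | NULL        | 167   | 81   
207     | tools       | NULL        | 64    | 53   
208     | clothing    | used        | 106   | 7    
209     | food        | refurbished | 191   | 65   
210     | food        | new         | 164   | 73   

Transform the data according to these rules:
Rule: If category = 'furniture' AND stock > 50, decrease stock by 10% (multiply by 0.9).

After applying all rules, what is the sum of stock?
505

Step 1: Find records where category = 'furniture' AND stock > 50
Step 2: 0 records match, summing to 0
Step 3: After multiplier: 0 × 0.9 = 0.0
Step 4: Unaffected records sum: 505
Step 5: Final sum = 0.0 + 505 = 505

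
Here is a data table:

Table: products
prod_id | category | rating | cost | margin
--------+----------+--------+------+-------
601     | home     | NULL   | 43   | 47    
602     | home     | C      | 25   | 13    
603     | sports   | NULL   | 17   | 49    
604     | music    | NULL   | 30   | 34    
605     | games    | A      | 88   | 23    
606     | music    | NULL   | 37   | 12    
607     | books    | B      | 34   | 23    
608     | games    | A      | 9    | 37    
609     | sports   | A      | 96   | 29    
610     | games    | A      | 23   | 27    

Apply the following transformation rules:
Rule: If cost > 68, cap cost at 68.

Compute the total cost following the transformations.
354

Step 1: 2 records have cost > 68
Step 2: These records originally summed to 184
Step 3: After capping: 2 × 68 = 136
Step 4: Unaffected records sum: 218
Step 5: Final sum = 136 + 218 = 354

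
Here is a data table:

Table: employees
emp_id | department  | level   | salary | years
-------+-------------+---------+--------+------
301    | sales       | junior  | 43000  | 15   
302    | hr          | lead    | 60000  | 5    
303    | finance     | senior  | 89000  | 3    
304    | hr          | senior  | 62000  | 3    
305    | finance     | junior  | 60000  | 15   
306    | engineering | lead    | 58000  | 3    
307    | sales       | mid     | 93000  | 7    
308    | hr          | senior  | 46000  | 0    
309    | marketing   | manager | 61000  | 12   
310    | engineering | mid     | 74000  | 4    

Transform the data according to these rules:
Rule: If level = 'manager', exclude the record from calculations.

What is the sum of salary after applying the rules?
585000

Step 1: Identify records where level = 'manager'
Step 2: The excluded records sum to 61000
Step 3: Original total salary = 646000
Step 4: Remaining total = 646000 - 61000 = 585000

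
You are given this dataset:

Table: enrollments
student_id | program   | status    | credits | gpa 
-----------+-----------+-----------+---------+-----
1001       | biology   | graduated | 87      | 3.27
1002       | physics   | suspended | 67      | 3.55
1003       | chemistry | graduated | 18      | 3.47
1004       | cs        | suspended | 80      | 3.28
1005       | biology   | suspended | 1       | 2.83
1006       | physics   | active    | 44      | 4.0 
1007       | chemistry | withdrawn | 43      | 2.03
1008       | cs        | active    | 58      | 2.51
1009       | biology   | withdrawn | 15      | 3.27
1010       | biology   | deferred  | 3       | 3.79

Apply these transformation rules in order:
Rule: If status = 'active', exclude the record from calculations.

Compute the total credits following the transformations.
314

Step 1: Identify records where status = 'active'
Step 2: The excluded records sum to 102
Step 3: Original total credits = 416
Step 4: Remaining total = 416 - 102 = 314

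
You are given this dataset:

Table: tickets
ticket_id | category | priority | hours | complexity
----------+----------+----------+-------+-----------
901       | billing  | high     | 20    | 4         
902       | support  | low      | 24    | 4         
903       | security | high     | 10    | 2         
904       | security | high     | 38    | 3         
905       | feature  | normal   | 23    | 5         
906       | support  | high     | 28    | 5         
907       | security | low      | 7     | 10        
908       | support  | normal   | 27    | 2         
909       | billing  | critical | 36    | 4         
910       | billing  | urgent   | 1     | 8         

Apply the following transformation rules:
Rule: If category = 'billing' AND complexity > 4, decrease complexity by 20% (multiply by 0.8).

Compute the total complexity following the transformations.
45.4

Step 1: Find records where category = 'billing' AND complexity > 4
Step 2: 1 records match, summing to 8
Step 3: After multiplier: 8 × 0.8 = 6.4
Step 4: Unaffected records sum: 39
Step 5: Final sum = 6.4 + 39 = 45.4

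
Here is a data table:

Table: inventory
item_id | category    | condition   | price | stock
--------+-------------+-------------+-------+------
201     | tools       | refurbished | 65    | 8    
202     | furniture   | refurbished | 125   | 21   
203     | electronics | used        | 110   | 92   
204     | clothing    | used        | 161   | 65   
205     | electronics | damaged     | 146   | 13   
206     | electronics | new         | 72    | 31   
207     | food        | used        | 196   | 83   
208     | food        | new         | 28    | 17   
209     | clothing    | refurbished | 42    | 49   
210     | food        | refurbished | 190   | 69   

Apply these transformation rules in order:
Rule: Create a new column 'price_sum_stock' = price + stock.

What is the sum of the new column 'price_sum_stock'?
1583

Step 1: For each record, compute price + stock
Example calculations:
  65 + 8 = 73
  125 + 21 = 146
  110 + 92 = 202
  ...
Step 2: Sum all derived values
Step 3: Total = 1583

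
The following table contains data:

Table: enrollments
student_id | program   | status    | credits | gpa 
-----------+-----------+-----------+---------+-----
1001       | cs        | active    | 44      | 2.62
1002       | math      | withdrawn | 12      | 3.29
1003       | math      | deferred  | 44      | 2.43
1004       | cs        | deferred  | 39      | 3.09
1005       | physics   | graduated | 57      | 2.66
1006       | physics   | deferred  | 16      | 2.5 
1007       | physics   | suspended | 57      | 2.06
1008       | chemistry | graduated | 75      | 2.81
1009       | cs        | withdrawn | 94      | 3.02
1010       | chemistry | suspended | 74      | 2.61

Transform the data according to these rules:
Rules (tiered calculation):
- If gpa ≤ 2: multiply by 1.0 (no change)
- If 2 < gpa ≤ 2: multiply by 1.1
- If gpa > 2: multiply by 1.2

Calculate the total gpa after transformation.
32.51

Step 1: Tier 1 (gpa ≤ 2): 0 records, sum = 0 × 1.0 = 0.0
Step 2: Tier 2 (2 < gpa ≤ 2): 0 records, sum = 0 × 1.1 = 0.0
Step 3: Tier 3 (gpa > 2): 10 records, sum = 27.09 × 1.2 = 32.51
Step 4: Final sum = 0.0 + 0.0 + 32.51 = 32.51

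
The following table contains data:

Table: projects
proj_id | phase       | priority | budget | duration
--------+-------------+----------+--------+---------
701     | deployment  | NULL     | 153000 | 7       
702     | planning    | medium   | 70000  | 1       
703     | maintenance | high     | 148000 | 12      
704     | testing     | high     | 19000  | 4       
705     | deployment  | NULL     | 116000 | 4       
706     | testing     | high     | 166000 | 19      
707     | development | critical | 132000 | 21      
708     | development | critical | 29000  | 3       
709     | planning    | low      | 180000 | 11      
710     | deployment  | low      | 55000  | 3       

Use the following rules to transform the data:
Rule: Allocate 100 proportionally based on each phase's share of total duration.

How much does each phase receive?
deployment: 16.47, development: 28.24, maintenance: 14.12, planning: 14.12, testing: 27.06

Step 1: Calculate total duration = 85
Step 2: Calculate each phase's proportion:
  deployment: 14/85 = 16.47% → 16.47
  development: 24/85 = 28.24% → 28.24
  maintenance: 12/85 = 14.12% → 14.12
  planning: 12/85 = 14.12% → 14.12
  testing: 23/85 = 27.06% → 27.06
Step 3: Verify: sum of allocations ≈ 100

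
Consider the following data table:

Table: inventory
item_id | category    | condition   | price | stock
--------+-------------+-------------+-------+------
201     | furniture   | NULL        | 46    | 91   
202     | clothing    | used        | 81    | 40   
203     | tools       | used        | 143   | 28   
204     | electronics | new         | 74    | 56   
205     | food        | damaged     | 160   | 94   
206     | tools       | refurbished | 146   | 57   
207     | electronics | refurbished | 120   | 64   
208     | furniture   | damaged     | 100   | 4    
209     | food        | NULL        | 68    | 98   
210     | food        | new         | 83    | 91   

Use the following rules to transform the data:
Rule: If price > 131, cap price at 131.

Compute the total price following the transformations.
965

Step 1: 3 records have price > 131
Step 2: These records originally summed to 449
Step 3: After capping: 3 × 131 = 393
Step 4: Unaffected records sum: 572
Step 5: Final sum = 393 + 572 = 965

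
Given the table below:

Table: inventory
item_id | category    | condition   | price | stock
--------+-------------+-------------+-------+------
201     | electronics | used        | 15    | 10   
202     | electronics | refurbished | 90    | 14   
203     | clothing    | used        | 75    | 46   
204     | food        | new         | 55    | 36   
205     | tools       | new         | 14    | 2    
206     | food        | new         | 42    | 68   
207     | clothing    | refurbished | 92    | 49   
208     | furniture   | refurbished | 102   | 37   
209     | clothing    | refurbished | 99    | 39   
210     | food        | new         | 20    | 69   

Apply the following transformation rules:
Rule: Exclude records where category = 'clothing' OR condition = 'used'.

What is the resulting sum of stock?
226

Step 1: Find records where category = 'clothing' OR condition = 'used'
Step 2: 4 records match, summing to 144
Step 3: Original sum: 370
Step 4: Remaining sum = 370 - 144 = 226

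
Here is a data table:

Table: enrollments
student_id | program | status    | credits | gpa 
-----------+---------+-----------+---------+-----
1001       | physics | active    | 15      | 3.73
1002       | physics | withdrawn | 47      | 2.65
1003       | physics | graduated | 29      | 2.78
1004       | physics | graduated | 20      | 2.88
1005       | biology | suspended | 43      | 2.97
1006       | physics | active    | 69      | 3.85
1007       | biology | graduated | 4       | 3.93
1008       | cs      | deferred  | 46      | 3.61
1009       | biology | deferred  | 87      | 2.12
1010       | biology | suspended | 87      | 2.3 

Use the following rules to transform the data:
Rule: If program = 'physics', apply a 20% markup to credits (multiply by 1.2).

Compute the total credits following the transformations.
483.0

Step 1: Records with program = 'physics' have total credits = 180
Step 2: Apply multiplier: 180 × 1.2 = 216.0
Step 3: Other records total: 267
Step 4: Final sum = 216.0 + 267 = 483.0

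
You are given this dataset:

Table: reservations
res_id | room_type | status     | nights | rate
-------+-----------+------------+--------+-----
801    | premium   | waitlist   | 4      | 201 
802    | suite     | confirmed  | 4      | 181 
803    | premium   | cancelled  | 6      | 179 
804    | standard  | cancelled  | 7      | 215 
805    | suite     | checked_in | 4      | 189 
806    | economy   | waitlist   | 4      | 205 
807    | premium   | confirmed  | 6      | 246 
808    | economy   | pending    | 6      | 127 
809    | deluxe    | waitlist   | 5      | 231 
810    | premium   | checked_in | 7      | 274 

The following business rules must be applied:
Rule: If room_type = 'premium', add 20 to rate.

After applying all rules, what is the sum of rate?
2128

Step 1: Count records where room_type = 'premium': 4
Step 2: Total bonus added: 4 × 20 = 80
Step 3: Original sum of rate: 2048
Step 4: Final sum = 2048 + 80 = 2128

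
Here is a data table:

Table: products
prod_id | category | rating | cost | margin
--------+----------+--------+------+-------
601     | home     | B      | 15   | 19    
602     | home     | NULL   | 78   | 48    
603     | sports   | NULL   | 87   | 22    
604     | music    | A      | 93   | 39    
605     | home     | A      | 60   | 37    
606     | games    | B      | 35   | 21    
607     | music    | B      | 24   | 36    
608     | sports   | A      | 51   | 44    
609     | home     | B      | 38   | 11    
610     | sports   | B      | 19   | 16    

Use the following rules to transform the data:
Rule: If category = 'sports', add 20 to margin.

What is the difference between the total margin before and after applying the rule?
60

Step 1: Original sum of margin = 293
Step 2: 3 records have category = 'sports'
Step 3: Each affected record changes by 20
Step 4: Total change = 3 × 20 = 60
Step 5: New sum = 293 + 60 = 353
Step 6: Difference = |353 - 293| = 60
        (Sum increased by 60)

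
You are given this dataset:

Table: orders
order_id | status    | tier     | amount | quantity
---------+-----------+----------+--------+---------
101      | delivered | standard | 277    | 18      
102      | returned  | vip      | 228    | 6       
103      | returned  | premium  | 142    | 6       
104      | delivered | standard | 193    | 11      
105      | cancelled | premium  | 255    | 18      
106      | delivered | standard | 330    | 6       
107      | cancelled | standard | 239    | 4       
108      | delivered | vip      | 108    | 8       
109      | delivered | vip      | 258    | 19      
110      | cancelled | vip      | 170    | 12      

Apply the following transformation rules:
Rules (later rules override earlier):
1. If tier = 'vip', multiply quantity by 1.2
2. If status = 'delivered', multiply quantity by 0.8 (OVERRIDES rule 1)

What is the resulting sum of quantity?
99.2

Step 1: Rule 2 takes priority for records with status = 'delivered'
  - 5 records: 62 × 0.8 = 49.6
Step 2: Rule 1 applies to remaining records with tier = 'vip'
  - 2 records: 18 × 1.2 = 21.6
Step 3: Other records unchanged: 28
Step 4: Final sum = 49.6 + 21.6 + 28 = 99.2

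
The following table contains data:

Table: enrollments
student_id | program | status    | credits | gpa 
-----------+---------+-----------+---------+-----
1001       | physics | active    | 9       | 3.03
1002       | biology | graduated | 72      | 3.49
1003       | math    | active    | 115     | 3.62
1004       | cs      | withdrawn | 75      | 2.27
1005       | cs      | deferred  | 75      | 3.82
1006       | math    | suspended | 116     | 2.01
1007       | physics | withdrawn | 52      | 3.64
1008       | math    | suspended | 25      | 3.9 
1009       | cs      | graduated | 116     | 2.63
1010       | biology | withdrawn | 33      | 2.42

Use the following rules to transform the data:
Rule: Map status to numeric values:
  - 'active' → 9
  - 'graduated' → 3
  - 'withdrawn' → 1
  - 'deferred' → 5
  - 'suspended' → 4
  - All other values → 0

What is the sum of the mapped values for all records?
40

Step 1: Apply mapping to each record
Step 2: Count by status:
  'active': 2 records × 9 = 18
  'graduated': 2 records × 3 = 6
  'withdrawn': 3 records × 1 = 3
  'deferred': 1 records × 5 = 5
  'suspended': 2 records × 4 = 8
Step 3: Sum all mapped values = 40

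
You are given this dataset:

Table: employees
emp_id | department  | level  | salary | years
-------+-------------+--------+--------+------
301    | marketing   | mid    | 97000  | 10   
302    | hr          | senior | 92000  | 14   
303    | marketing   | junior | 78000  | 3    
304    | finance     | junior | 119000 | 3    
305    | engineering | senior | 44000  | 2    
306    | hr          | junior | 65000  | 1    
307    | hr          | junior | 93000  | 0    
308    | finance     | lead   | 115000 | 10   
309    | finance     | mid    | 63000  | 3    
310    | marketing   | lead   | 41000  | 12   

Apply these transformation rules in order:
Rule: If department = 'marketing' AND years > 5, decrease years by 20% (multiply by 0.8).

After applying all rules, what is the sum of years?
53.6

Step 1: Find records where department = 'marketing' AND years > 5
Step 2: 2 records match, summing to 22
Step 3: After multiplier: 22 × 0.8 = 17.6
Step 4: Unaffected records sum: 36
Step 5: Final sum = 17.6 + 36 = 53.6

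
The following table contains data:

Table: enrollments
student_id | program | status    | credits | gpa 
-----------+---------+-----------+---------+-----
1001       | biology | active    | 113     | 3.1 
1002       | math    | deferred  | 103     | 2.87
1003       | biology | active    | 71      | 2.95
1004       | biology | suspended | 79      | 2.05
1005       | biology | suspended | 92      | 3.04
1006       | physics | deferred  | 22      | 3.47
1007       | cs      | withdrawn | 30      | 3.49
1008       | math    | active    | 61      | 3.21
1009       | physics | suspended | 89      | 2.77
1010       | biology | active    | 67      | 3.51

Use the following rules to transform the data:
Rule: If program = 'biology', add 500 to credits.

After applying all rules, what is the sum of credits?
3227

Step 1: Count records where program = 'biology': 5
Step 2: Total bonus added: 5 × 500 = 2500
Step 3: Original sum of credits: 727
Step 4: Final sum = 727 + 2500 = 3227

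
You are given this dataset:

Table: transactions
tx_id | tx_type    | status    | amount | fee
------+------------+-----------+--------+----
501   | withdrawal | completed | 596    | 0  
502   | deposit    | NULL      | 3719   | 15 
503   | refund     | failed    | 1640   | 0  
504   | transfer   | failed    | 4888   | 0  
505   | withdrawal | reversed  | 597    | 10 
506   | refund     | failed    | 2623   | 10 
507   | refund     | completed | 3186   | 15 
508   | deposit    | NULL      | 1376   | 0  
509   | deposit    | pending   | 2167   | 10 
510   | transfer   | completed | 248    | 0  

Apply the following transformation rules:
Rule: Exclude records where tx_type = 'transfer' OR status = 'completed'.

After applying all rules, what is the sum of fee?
45

Step 1: Find records where tx_type = 'transfer' OR status = 'completed'
Step 2: 4 records match, summing to 15
Step 3: Original sum: 60
Step 4: Remaining sum = 60 - 15 = 45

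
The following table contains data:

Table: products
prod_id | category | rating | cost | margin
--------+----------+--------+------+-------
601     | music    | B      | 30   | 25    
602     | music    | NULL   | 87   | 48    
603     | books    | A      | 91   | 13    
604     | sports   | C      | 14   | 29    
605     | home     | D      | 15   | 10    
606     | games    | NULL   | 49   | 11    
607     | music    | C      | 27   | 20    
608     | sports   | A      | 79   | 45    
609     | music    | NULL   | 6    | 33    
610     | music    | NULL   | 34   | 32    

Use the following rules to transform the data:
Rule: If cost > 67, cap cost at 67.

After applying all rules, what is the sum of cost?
376

Step 1: 3 records have cost > 67
Step 2: These records originally summed to 257
Step 3: After capping: 3 × 67 = 201
Step 4: Unaffected records sum: 175
Step 5: Final sum = 201 + 175 = 376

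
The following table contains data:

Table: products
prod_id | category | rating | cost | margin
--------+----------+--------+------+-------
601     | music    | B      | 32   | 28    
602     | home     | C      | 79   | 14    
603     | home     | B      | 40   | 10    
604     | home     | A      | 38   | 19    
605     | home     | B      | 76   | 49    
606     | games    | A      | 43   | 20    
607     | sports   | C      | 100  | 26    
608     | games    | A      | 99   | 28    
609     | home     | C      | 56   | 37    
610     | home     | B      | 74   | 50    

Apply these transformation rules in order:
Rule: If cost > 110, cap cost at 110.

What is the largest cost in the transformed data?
100

Step 1: Original maximum cost = 100
Step 2: Check cap of 110 against maximum
Step 3: No records exceed the cap (max 100 <= cap 110), so no capping applies
Step 4: Maximum after transformation = 100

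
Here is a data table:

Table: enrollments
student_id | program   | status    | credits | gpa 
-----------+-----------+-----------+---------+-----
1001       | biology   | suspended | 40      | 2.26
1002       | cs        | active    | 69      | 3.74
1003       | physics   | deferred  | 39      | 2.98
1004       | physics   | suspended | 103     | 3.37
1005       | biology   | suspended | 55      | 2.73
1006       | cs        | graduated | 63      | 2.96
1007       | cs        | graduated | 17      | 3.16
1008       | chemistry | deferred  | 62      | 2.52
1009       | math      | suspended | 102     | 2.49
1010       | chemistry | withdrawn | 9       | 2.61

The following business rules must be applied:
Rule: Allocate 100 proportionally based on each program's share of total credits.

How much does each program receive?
biology: 16.99, chemistry: 12.7, cs: 26.65, math: 18.25, physics: 25.4

Step 1: Calculate total credits = 559
Step 2: Calculate each program's proportion:
  biology: 95/559 = 16.99% → 16.99
  chemistry: 71/559 = 12.70% → 12.7
  cs: 149/559 = 26.65% → 26.65
  math: 102/559 = 18.25% → 18.25
  physics: 142/559 = 25.40% → 25.4
Step 3: Verify: sum of allocations ≈ 100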